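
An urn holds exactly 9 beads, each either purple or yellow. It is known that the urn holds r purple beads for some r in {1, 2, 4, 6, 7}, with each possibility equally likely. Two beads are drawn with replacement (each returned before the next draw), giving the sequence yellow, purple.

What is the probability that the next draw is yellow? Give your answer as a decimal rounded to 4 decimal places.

For each hypothesis, P(data | H) works out to: P(data | r = 1) = (8/9)(1/9) = 8/81; P(data | r = 2) = (7/9)(2/9) = 14/81; P(data | r = 4) = (5/9)(4/9) = 20/81; P(data | r = 6) = (3/9)(6/9) = 2/9; P(data | r = 7) = (2/9)(7/9) = 14/81.
Multiplying each by its prior: 1/5 · 8/81 = 8/405, 1/5 · 14/81 = 14/405, 1/5 · 20/81 = 4/81, 1/5 · 2/9 = 2/45, 1/5 · 14/81 = 14/405; with total 74/405.
The posterior is then P(r = 1 | data) = 4/37, P(r = 2 | data) = 7/37, P(r = 4 | data) = 10/37, P(r = 6 | data) = 9/37, P(r = 7 | data) = 7/37.
Averaging over the posterior, P(yellow next | data) = (8/9)(4/37) + (7/9)(7/37) + (5/9)(10/37) + (1/3)(9/37) + (2/9)(7/37) = 172/333.

0.5165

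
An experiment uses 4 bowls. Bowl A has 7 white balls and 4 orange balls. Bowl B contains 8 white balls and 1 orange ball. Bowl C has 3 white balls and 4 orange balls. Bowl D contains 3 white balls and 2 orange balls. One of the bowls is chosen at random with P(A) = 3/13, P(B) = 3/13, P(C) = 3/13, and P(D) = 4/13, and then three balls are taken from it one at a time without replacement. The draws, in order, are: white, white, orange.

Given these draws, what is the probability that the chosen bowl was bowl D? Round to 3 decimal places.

0.403

For each hypothesis, P(data | H) works out to: P(data | bowl A) = (7/11)(6/10)(4/9) = 0.1697; P(data | bowl B) = (8/9)(7/8)(1/7) = 0.11111; P(data | bowl C) = (3/7)(2/6)(4/5) = 0.11429; P(data | bowl D) = (3/5)(2/4)(2/3) = 0.2.
The prior-weighted likelihoods are 3/13 · 0.1697 = 0.039161, 3/13 · 0.11111 = 0.025641, 3/13 · 0.11429 = 0.026374, 4/13 · 0.2 = 0.061538; summing to 0.15271.
Hence P(bowl D | data) = (0.061538) / (0.15271) = 0.40297.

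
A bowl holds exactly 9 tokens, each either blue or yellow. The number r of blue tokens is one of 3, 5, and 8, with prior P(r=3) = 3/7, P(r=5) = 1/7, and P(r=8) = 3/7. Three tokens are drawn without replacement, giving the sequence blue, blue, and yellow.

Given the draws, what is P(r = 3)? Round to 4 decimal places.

Compute the likelihood of the observed sequence for each case: P(data | r = 3) = (3/9)(2/8)(6/7) = 1/14; P(data | r = 5) = (5/9)(4/8)(4/7) = 10/63; P(data | r = 8) = (8/9)(7/8)(1/7) = 1/9.
Weighting by the prior gives 3/7 · 1/14 = 3/98, 1/7 · 10/63 = 10/441, 3/7 · 1/9 = 1/21; summing to 89/882.
So P(r = 3 | data) = (3/98) / (89/882) = 27/89.

0.3034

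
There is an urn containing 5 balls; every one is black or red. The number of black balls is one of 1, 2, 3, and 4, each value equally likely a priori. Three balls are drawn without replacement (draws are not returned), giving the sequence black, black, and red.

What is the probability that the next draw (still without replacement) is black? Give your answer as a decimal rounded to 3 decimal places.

0.600

The likelihood of the observed sequence under each hypothesis: P(data | r = 1) = (1/5)(0/4) = 0; P(data | r = 2) = (2/5)(1/4)(3/3) = 1/10; P(data | r = 3) = (3/5)(2/4)(2/3) = 1/5; P(data | r = 4) = (4/5)(3/4)(1/3) = 1/5.
Multiplying each by its prior: 1/4 · 0 = 0, 1/4 · 1/10 = 1/40, 1/4 · 1/5 = 1/20, 1/4 · 1/5 = 1/20; summing to 1/8.
Normalising, the posterior is P(r = 1 | data) = 0, P(r = 2 | data) = 1/5, P(r = 3 | data) = 2/5, P(r = 4 | data) = 2/5.
The predictive probability is P(black next | data) = (0)(1/5) + (1/2)(2/5) + (1)(2/5) = 3/5.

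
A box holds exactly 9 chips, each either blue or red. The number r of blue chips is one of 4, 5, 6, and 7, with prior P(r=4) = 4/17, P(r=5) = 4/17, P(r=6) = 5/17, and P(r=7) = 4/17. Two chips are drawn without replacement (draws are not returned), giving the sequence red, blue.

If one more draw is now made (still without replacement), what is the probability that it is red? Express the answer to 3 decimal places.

For each hypothesis, P(data | H) works out to: P(data | r = 4) = (5/9)(4/8) = 5/18; P(data | r = 5) = (4/9)(5/8) = 5/18; P(data | r = 6) = (3/9)(6/8) = 1/4; P(data | r = 7) = (2/9)(7/8) = 7/36.
The prior-weighted likelihoods are 4/17 · 5/18 = 10/153, 4/17 · 5/18 = 10/153, 5/17 · 1/4 = 5/68, 4/17 · 7/36 = 7/153; these sum to 1/4.
Dividing through by the total gives posterior P(r = 4 | data) = 0.26144, P(r = 5 | data) = 0.26144, P(r = 6 | data) = 0.29412, P(r = 7 | data) = 0.18301.
So P(red next | data) = Σ P(red next | H) P(H | data) = (4/7)(0.26144) + (3/7)(0.26144) + (2/7)(0.29412) + (1/7)(0.18301) = 0.37162.

0.372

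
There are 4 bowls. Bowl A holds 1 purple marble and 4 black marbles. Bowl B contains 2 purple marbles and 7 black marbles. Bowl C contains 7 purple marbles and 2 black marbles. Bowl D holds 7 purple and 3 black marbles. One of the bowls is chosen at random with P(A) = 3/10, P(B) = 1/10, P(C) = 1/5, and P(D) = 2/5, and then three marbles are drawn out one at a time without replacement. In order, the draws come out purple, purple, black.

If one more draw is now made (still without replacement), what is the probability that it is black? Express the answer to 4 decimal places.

The likelihood of the observed sequence under each hypothesis: P(data | bowl A) = (1/5)(0/4) = 0; P(data | bowl B) = (2/9)(1/8)(7/7) = 0.027778; P(data | bowl C) = (7/9)(6/8)(2/7) = 0.16667; P(data | bowl D) = (7/10)(6/9)(3/8) = 0.175.
The prior-weighted likelihoods are 3/10 · 0 = 0, 1/10 · 0.027778 = 0.0027778, 1/5 · 0.16667 = 0.033333, 2/5 · 0.175 = 0.07; with total 0.10611.
Dividing through by the total gives posterior P(bowl A | data) = 0, P(bowl B | data) = 0.026178, P(bowl C | data) = 0.31414, P(bowl D | data) = 0.65969.
Averaging over the posterior, P(black next | data) = (1)(0.026178) + (1/6)(0.31414) + (2/7)(0.65969) = 0.26702.

0.2670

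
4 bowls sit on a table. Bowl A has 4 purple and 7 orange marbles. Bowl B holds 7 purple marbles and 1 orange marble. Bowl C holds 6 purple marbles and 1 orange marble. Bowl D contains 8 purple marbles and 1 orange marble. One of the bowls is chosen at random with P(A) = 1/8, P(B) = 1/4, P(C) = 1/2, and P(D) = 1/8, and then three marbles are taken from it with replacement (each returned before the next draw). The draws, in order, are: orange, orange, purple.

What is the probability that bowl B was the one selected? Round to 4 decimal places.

The likelihood of the observed sequence under each hypothesis: P(data | bowl A) = (7/11)(7/11)(4/11) = 0.14726; P(data | bowl B) = (1/8)(1/8)(7/8) = 0.013672; P(data | bowl C) = (1/7)(1/7)(6/7) = 0.017493; P(data | bowl D) = (1/9)(1/9)(8/9) = 0.010974.
Weighting by the prior gives 1/8 · 0.14726 = 0.018407, 1/4 · 0.013672 = 0.003418, 1/2 · 0.017493 = 0.0087464, 1/8 · 0.010974 = 0.0013717; summing to 0.031943.
So P(bowl B | data) = (0.003418) / (0.031943) = 0.107.

0.1070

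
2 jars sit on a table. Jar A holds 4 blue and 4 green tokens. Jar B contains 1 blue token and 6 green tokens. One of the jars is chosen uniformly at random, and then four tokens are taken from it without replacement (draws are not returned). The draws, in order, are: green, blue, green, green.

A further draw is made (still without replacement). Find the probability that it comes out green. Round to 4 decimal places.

Compute the likelihood of the observed sequence for each case: P(data | jar A) = (4/8)(4/7)(3/6)(2/5) = 2/35; P(data | jar B) = (6/7)(1/6)(5/5)(4/4) = 1/7.
The prior-weighted likelihoods are 1/2 · 2/35 = 1/35, 1/2 · 1/7 = 1/14; summing to 1/10.
Dividing through by the total gives posterior P(jar A | data) = 2/7, P(jar B | data) = 5/7.
Averaging over the posterior, P(green next | data) = (1/4)(2/7) + (1)(5/7) = 11/14.

0.7857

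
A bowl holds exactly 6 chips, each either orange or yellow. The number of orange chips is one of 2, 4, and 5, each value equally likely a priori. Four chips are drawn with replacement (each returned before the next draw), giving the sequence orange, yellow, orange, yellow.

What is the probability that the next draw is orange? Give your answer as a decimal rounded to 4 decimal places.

0.5545

The likelihood of the observed sequence under each hypothesis: P(data | r = 2) = (2/6)(4/6)(2/6)(4/6) = 0.049383; P(data | r = 4) = (4/6)(2/6)(4/6)(2/6) = 0.049383; P(data | r = 5) = (5/6)(1/6)(5/6)(1/6) = 0.01929.
Multiplying each by its prior: 1/3 · 0.049383 = 0.016461, 1/3 · 0.049383 = 0.016461, 1/3 · 0.01929 = 0.00643; with total 0.039352.
The posterior is then P(r = 2 | data) = 0.4183, P(r = 4 | data) = 0.4183, P(r = 5 | data) = 0.1634.
So P(orange next | data) = Σ P(orange next | H) P(H | data) = (1/3)(0.4183) + (2/3)(0.4183) + (5/6)(0.1634) = 0.55447.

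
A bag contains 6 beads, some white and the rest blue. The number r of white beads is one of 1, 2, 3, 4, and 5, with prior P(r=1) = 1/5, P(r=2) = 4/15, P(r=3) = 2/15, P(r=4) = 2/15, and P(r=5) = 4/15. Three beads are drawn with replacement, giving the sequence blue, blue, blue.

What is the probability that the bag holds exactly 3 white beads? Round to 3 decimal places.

0.077

Under each hypothesis, the probability of the observed sequence is: P(data | r = 1) = (5/6)(5/6)(5/6) = 125/216; P(data | r = 2) = (4/6)(4/6)(4/6) = 8/27; P(data | r = 3) = (3/6)(3/6)(3/6) = 1/8; P(data | r = 4) = (2/6)(2/6)(2/6) = 1/27; P(data | r = 5) = (1/6)(1/6)(1/6) = 1/216.
The prior-weighted likelihoods are 1/5 · 125/216 = 25/216, 4/15 · 8/27 = 32/405, 2/15 · 1/8 = 1/60, 2/15 · 1/27 = 2/405, 4/15 · 1/216 = 1/810; summing to 47/216.
By Bayes' rule, P(r = 3 | data) = (1/60) / (47/216) = 18/235.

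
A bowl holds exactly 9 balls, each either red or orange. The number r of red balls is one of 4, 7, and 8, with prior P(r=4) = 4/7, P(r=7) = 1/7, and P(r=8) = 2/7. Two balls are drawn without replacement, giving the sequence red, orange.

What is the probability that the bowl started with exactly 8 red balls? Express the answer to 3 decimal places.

Compute the likelihood of the observed sequence for each case: P(data | r = 4) = (4/9)(5/8) = 5/18; P(data | r = 7) = (7/9)(2/8) = 7/36; P(data | r = 8) = (8/9)(1/8) = 1/9.
Multiplying each by its prior: 4/7 · 5/18 = 10/63, 1/7 · 7/36 = 1/36, 2/7 · 1/9 = 2/63; summing to 55/252.
Therefore the posterior P(r = 8 | data) = (2/63) / (55/252) = 8/55.

0.145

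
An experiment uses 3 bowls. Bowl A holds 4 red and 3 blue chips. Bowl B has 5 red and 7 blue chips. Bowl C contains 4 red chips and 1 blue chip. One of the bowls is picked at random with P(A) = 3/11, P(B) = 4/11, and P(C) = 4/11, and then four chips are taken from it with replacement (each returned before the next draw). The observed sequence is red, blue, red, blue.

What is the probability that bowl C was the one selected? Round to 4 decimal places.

The likelihood of the observed sequence under each hypothesis: P(data | bowl A) = (4/7)(3/7)(4/7)(3/7) = 0.059975; P(data | bowl B) = (5/12)(7/12)(5/12)(7/12) = 0.059076; P(data | bowl C) = (4/5)(1/5)(4/5)(1/5) = 0.0256.
Multiplying each by its prior: 3/11 · 0.059975 = 0.016357, 4/11 · 0.059076 = 0.021482, 4/11 · 0.0256 = 0.0093091; these sum to 0.047148.
Hence P(bowl C | data) = (0.0093091) / (0.047148) = 0.19744.

0.1974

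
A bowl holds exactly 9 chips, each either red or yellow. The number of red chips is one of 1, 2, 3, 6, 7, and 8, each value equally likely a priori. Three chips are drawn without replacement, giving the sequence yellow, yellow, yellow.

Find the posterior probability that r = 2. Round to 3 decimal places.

Compute the likelihood of the observed sequence for each case: P(data | r = 1) = (8/9)(7/8)(6/7) = 2/3; P(data | r = 2) = (7/9)(6/8)(5/7) = 5/12; P(data | r = 3) = (6/9)(5/8)(4/7) = 5/21; P(data | r = 6) = (3/9)(2/8)(1/7) = 1/84; P(data | r = 7) = (2/9)(1/8)(0/7) = 0; P(data | r = 8) = (1/9)(0/8) = 0.
Weighting by the prior gives 1/6 · 2/3 = 1/9, 1/6 · 5/12 = 5/72, 1/6 · 5/21 = 5/126, 1/6 · 1/84 = 1/504, 1/6 · 0 = 0, 1/6 · 0 = 0; summing to 2/9.
So P(r = 2 | data) = (5/72) / (2/9) = 5/16.

0.313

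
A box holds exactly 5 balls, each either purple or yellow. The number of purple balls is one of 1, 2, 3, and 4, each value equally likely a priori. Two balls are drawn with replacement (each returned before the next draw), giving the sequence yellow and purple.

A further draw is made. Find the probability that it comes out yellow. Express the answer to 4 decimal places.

Compute the likelihood of the observed sequence for each case: P(data | r = 1) = (4/5)(1/5) = 4/25; P(data | r = 2) = (3/5)(2/5) = 6/25; P(data | r = 3) = (2/5)(3/5) = 6/25; P(data | r = 4) = (1/5)(4/5) = 4/25.
Weighting by the prior gives 1/4 · 4/25 = 1/25, 1/4 · 6/25 = 3/50, 1/4 · 6/25 = 3/50, 1/4 · 4/25 = 1/25; with total 1/5.
The posterior is then P(r = 1 | data) = 1/5, P(r = 2 | data) = 3/10, P(r = 3 | data) = 3/10, P(r = 4 | data) = 1/5.
So P(yellow next | data) = Σ P(yellow next | H) P(H | data) = (4/5)(1/5) + (3/5)(3/10) + (2/5)(3/10) + (1/5)(1/5) = 1/2.

0.5000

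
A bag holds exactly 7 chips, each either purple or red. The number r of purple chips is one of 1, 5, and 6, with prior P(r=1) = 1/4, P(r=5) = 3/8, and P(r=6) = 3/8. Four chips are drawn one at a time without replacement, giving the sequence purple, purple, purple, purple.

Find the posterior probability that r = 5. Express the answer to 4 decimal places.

Under each hypothesis, the probability of the observed sequence is: P(data | r = 1) = (1/7)(0/6) = 0; P(data | r = 5) = (5/7)(4/6)(3/5)(2/4) = 1/7; P(data | r = 6) = (6/7)(5/6)(4/5)(3/4) = 3/7.
Multiplying each by its prior: 1/4 · 0 = 0, 3/8 · 1/7 = 3/56, 3/8 · 3/7 = 9/56; with total 3/14.
So P(r = 5 | data) = (3/56) / (3/14) = 1/4.

0.2500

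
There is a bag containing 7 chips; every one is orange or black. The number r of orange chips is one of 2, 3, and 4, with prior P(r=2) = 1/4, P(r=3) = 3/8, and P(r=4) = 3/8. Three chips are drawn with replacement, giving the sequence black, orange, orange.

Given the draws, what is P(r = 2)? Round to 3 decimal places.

0.137

For each hypothesis, P(data | H) works out to: P(data | r = 2) = (5/7)(2/7)(2/7) = 20/343; P(data | r = 3) = (4/7)(3/7)(3/7) = 36/343; P(data | r = 4) = (3/7)(4/7)(4/7) = 48/343.
The prior-weighted likelihoods are 1/4 · 20/343 = 5/343, 3/8 · 36/343 = 27/686, 3/8 · 48/343 = 18/343; these sum to 73/686.
Therefore the posterior P(r = 2 | data) = (5/343) / (73/686) = 10/73.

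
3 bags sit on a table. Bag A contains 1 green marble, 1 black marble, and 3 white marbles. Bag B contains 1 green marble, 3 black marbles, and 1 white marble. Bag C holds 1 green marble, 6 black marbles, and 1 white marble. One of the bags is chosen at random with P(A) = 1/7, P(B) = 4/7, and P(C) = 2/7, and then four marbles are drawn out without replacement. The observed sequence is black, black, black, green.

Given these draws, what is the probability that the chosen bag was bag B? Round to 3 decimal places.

0.583

The likelihood of the observed sequence under each hypothesis: P(data | bag A) = (1/5)(0/4) = 0; P(data | bag B) = (3/5)(2/4)(1/3)(1/2) = 1/20; P(data | bag C) = (6/8)(5/7)(4/6)(1/5) = 1/14.
The prior-weighted likelihoods are 1/7 · 0 = 0, 4/7 · 1/20 = 1/35, 2/7 · 1/14 = 1/49; these sum to 12/245.
Therefore the posterior P(bag B | data) = (1/35) / (12/245) = 7/12.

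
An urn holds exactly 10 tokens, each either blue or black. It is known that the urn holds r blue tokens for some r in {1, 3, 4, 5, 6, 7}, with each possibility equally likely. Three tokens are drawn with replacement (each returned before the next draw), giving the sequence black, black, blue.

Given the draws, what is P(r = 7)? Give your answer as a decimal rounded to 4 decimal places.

Compute the likelihood of the observed sequence for each case: P(data | r = 1) = (9/10)(9/10)(1/10) = 0.081; P(data | r = 3) = (7/10)(7/10)(3/10) = 0.147; P(data | r = 4) = (6/10)(6/10)(4/10) = 0.144; P(data | r = 5) = (5/10)(5/10)(5/10) = 0.125; P(data | r = 6) = (4/10)(4/10)(6/10) = 0.096; P(data | r = 7) = (3/10)(3/10)(7/10) = 0.063.
The prior-weighted likelihoods are 1/6 · 0.081 = 0.0135, 1/6 · 0.147 = 0.0245, 1/6 · 0.144 = 0.024, 1/6 · 0.125 = 0.020833, 1/6 · 0.096 = 0.016, 1/6 · 0.063 = 0.0105; with total 0.10933.
Hence P(r = 7 | data) = (0.0105) / (0.10933) = 0.096037.

0.0960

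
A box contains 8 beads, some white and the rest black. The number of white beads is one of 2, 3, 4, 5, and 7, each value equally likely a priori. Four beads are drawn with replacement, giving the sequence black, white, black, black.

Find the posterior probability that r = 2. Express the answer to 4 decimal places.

Compute the likelihood of the observed sequence for each case: P(data | r = 2) = (6/8)(2/8)(6/8)(6/8) = 0.10547; P(data | r = 3) = (5/8)(3/8)(5/8)(5/8) = 0.091553; P(data | r = 4) = (4/8)(4/8)(4/8)(4/8) = 0.0625; P(data | r = 5) = (3/8)(5/8)(3/8)(3/8) = 0.032959; P(data | r = 7) = (1/8)(7/8)(1/8)(1/8) = 0.001709.
Weighting by the prior gives 1/5 · 0.10547 = 0.021094, 1/5 · 0.091553 = 0.018311, 1/5 · 0.0625 = 0.0125, 1/5 · 0.032959 = 0.0065918, 1/5 · 0.001709 = 0.0003418; these sum to 0.058838.
So P(r = 2 | data) = (0.021094) / (0.058838) = 0.35851.

0.3585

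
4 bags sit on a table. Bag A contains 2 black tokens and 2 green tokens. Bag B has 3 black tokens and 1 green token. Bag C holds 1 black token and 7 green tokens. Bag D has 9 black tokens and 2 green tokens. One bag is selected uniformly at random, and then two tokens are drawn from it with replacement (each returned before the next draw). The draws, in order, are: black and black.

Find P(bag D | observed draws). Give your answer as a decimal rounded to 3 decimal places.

0.447

Compute the likelihood of the observed sequence for each case: P(data | bag A) = (2/4)(2/4) = 0.25; P(data | bag B) = (3/4)(3/4) = 0.5625; P(data | bag C) = (1/8)(1/8) = 0.015625; P(data | bag D) = (9/11)(9/11) = 0.66942.
The prior-weighted likelihoods are 1/4 · 0.25 = 0.0625, 1/4 · 0.5625 = 0.14062, 1/4 · 0.015625 = 0.0039062, 1/4 · 0.66942 = 0.16736; summing to 0.37439.
By Bayes' rule, P(bag D | data) = (0.16736) / (0.37439) = 0.44701.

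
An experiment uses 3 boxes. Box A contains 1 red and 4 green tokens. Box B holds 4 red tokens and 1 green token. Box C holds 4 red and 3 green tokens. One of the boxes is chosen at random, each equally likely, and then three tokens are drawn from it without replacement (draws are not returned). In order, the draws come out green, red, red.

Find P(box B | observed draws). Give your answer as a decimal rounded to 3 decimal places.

0.538

For each hypothesis, P(data | H) works out to: P(data | box A) = (4/5)(1/4)(0/3) = 0; P(data | box B) = (1/5)(4/4)(3/3) = 1/5; P(data | box C) = (3/7)(4/6)(3/5) = 6/35.
Multiplying each by its prior: 1/3 · 0 = 0, 1/3 · 1/5 = 1/15, 1/3 · 6/35 = 2/35; with total 13/105.
Hence P(box B | data) = (1/15) / (13/105) = 7/13.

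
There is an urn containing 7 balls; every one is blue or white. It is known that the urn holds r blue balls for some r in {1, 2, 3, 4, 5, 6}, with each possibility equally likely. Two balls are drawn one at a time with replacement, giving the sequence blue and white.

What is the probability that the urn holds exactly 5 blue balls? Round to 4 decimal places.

Under each hypothesis, the probability of the observed sequence is: P(data | r = 1) = (1/7)(6/7) = 6/49; P(data | r = 2) = (2/7)(5/7) = 10/49; P(data | r = 3) = (3/7)(4/7) = 12/49; P(data | r = 4) = (4/7)(3/7) = 12/49; P(data | r = 5) = (5/7)(2/7) = 10/49; P(data | r = 6) = (6/7)(1/7) = 6/49.
The prior-weighted likelihoods are 1/6 · 6/49 = 1/49, 1/6 · 10/49 = 5/147, 1/6 · 12/49 = 2/49, 1/6 · 12/49 = 2/49, 1/6 · 10/49 = 5/147, 1/6 · 6/49 = 1/49; summing to 4/21.
By Bayes' rule, P(r = 5 | data) = (5/147) / (4/21) = 5/28.

0.1786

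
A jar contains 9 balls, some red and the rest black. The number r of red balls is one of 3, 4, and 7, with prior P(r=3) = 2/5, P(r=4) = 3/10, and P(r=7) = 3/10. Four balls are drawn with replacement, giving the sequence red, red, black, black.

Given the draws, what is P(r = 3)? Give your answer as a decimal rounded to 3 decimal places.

Compute the likelihood of the observed sequence for each case: P(data | r = 3) = (3/9)(3/9)(6/9)(6/9) = 0.049383; P(data | r = 4) = (4/9)(4/9)(5/9)(5/9) = 0.060966; P(data | r = 7) = (7/9)(7/9)(2/9)(2/9) = 0.029873.
Weighting by the prior gives 2/5 · 0.049383 = 0.019753, 3/10 · 0.060966 = 0.01829, 3/10 · 0.029873 = 0.008962; these sum to 0.047005.
So P(r = 3 | data) = (0.019753) / (0.047005) = 0.42023.

0.420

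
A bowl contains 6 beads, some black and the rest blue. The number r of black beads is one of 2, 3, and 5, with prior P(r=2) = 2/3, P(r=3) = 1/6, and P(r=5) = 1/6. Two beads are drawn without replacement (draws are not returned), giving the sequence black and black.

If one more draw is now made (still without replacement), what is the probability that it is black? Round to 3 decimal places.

Compute the likelihood of the observed sequence for each case: P(data | r = 2) = (2/6)(1/5) = 1/15; P(data | r = 3) = (3/6)(2/5) = 1/5; P(data | r = 5) = (5/6)(4/5) = 2/3.
The prior-weighted likelihoods are 2/3 · 1/15 = 2/45, 1/6 · 1/5 = 1/30, 1/6 · 2/3 = 1/9; summing to 17/90.
Normalising, the posterior is P(r = 2 | data) = 4/17, P(r = 3 | data) = 3/17, P(r = 5 | data) = 10/17.
Averaging over the posterior, P(black next | data) = (0)(4/17) + (1/4)(3/17) + (3/4)(10/17) = 33/68.

0.485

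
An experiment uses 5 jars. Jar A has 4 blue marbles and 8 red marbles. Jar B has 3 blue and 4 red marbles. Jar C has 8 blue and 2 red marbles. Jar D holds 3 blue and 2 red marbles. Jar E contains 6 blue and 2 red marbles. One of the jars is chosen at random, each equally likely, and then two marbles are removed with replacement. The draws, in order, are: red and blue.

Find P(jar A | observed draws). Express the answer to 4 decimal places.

Under each hypothesis, the probability of the observed sequence is: P(data | jar A) = (8/12)(4/12) = 0.22222; P(data | jar B) = (4/7)(3/7) = 0.2449; P(data | jar C) = (2/10)(8/10) = 0.16; P(data | jar D) = (2/5)(3/5) = 0.24; P(data | jar E) = (2/8)(6/8) = 0.1875.
Weighting by the prior gives 1/5 · 0.22222 = 0.044444, 1/5 · 0.2449 = 0.04898, 1/5 · 0.16 = 0.032, 1/5 · 0.24 = 0.048, 1/5 · 0.1875 = 0.0375; summing to 0.21092.
Therefore the posterior P(jar A | data) = (0.044444) / (0.21092) = 0.21071.

0.2107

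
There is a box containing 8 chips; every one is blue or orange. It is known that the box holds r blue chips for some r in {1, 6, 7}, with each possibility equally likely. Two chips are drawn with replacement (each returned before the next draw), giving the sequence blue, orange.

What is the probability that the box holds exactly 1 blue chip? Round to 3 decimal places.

0.269

The likelihood of the observed sequence under each hypothesis: P(data | r = 1) = (1/8)(7/8) = 7/64; P(data | r = 6) = (6/8)(2/8) = 3/16; P(data | r = 7) = (7/8)(1/8) = 7/64.
Weighting by the prior gives 1/3 · 7/64 = 7/192, 1/3 · 3/16 = 1/16, 1/3 · 7/64 = 7/192; with total 13/96.
Therefore the posterior P(r = 1 | data) = (7/192) / (13/96) = 7/26.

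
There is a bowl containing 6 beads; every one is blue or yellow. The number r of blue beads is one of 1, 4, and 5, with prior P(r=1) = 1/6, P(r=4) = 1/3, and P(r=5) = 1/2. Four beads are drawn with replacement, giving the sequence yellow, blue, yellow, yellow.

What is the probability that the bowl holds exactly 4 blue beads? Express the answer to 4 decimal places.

The likelihood of the observed sequence under each hypothesis: P(data | r = 1) = (5/6)(1/6)(5/6)(5/6) = 0.096451; P(data | r = 4) = (2/6)(4/6)(2/6)(2/6) = 0.024691; P(data | r = 5) = (1/6)(5/6)(1/6)(1/6) = 0.003858.
The prior-weighted likelihoods are 1/6 · 0.096451 = 0.016075, 1/3 · 0.024691 = 0.0082305, 1/2 · 0.003858 = 0.001929; with total 0.026235.
Hence P(r = 4 | data) = (0.0082305) / (0.026235) = 0.31373.

0.3137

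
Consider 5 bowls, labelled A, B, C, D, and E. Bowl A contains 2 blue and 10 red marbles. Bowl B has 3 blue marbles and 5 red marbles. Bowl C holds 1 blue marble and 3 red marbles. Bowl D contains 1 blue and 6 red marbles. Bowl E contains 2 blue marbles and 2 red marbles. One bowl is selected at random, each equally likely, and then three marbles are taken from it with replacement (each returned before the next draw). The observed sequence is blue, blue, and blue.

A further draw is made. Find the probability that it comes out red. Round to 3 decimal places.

The likelihood of the observed sequence under each hypothesis: P(data | bowl A) = (2/12)(2/12)(2/12) = 0.0046296; P(data | bowl B) = (3/8)(3/8)(3/8) = 0.052734; P(data | bowl C) = (1/4)(1/4)(1/4) = 0.015625; P(data | bowl D) = (1/7)(1/7)(1/7) = 0.0029155; P(data | bowl E) = (2/4)(2/4)(2/4) = 0.125.
Weighting by the prior gives 1/5 · 0.0046296 = 0.00092593, 1/5 · 0.052734 = 0.010547, 1/5 · 0.015625 = 0.003125, 1/5 · 0.0029155 = 0.00058309, 1/5 · 0.125 = 0.025; with total 0.040181.
Dividing through by the total gives posterior P(bowl A | data) = 0.023044, P(bowl B | data) = 0.26248, P(bowl C | data) = 0.077773, P(bowl D | data) = 0.014512, P(bowl E | data) = 0.62219.
Averaging over the posterior, P(red next | data) = (5/6)(0.023044) + (5/8)(0.26248) + (3/4)(0.077773) + (6/7)(0.014512) + (1/2)(0.62219) = 0.56512.

0.565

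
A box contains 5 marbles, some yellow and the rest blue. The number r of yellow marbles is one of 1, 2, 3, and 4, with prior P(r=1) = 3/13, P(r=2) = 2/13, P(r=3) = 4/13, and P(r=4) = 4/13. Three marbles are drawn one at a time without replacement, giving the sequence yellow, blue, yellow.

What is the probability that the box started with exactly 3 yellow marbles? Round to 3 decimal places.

0.444

The likelihood of the observed sequence under each hypothesis: P(data | r = 1) = (1/5)(4/4)(0/3) = 0; P(data | r = 2) = (2/5)(3/4)(1/3) = 1/10; P(data | r = 3) = (3/5)(2/4)(2/3) = 1/5; P(data | r = 4) = (4/5)(1/4)(3/3) = 1/5.
Multiplying each by its prior: 3/13 · 0 = 0, 2/13 · 1/10 = 1/65, 4/13 · 1/5 = 4/65, 4/13 · 1/5 = 4/65; with total 9/65.
Hence P(r = 3 | data) = (4/65) / (9/65) = 4/9.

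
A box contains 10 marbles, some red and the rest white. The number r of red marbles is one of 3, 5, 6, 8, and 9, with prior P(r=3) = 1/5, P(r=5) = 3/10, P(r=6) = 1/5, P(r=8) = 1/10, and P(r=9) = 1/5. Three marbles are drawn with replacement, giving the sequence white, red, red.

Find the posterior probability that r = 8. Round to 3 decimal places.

0.119

Under each hypothesis, the probability of the observed sequence is: P(data | r = 3) = (7/10)(3/10)(3/10) = 0.063; P(data | r = 5) = (5/10)(5/10)(5/10) = 0.125; P(data | r = 6) = (4/10)(6/10)(6/10) = 0.144; P(data | r = 8) = (2/10)(8/10)(8/10) = 0.128; P(data | r = 9) = (1/10)(9/10)(9/10) = 0.081.
Multiplying each by its prior: 1/5 · 0.063 = 0.0126, 3/10 · 0.125 = 0.0375, 1/5 · 0.144 = 0.0288, 1/10 · 0.128 = 0.0128, 1/5 · 0.081 = 0.0162; these sum to 0.1079.
Therefore the posterior P(r = 8 | data) = (0.0128) / (0.1079) = 0.11863.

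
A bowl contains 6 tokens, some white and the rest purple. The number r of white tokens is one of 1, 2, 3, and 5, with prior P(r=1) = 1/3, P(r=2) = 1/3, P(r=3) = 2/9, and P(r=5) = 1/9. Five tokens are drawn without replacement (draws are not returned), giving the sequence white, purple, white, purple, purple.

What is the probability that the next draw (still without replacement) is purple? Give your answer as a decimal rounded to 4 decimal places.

The likelihood of the observed sequence under each hypothesis: P(data | r = 1) = (1/6)(5/5)(0/4) = 0; P(data | r = 2) = (2/6)(4/5)(1/4)(3/3)(2/2) = 1/15; P(data | r = 3) = (3/6)(3/5)(2/4)(2/3)(1/2) = 1/20; P(data | r = 5) = (5/6)(1/5)(4/4)(0/3) = 0.
Multiplying each by its prior: 1/3 · 0 = 0, 1/3 · 1/15 = 1/45, 2/9 · 1/20 = 1/90, 1/9 · 0 = 0; with total 1/30.
Dividing through by the total gives posterior P(r = 1 | data) = 0, P(r = 2 | data) = 2/3, P(r = 3 | data) = 1/3, P(r = 5 | data) = 0.
The predictive probability is P(purple next | data) = (1)(2/3) + (0)(1/3) = 2/3.

0.6667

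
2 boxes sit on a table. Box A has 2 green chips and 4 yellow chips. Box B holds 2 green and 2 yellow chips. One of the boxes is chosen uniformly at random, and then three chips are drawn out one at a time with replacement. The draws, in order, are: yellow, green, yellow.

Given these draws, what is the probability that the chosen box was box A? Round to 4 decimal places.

Under each hypothesis, the probability of the observed sequence is: P(data | box A) = (4/6)(2/6)(4/6) = 4/27; P(data | box B) = (2/4)(2/4)(2/4) = 1/8.
Weighting by the prior gives 1/2 · 4/27 = 2/27, 1/2 · 1/8 = 1/16; with total 59/432.
Therefore the posterior P(box A | data) = (2/27) / (59/432) = 32/59.

0.5424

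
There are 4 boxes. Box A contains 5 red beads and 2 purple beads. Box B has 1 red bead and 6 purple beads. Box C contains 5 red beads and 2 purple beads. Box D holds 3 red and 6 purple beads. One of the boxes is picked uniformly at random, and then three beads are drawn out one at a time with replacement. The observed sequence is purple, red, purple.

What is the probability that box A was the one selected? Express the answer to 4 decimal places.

0.1577

The likelihood of the observed sequence under each hypothesis: P(data | box A) = (2/7)(5/7)(2/7) = 0.058309; P(data | box B) = (6/7)(1/7)(6/7) = 0.10496; P(data | box C) = (2/7)(5/7)(2/7) = 0.058309; P(data | box D) = (6/9)(3/9)(6/9) = 0.14815.
The prior-weighted likelihoods are 1/4 · 0.058309 = 0.014577, 1/4 · 0.10496 = 0.026239, 1/4 · 0.058309 = 0.014577, 1/4 · 0.14815 = 0.037037; summing to 0.092431.
Hence P(box A | data) = (0.014577) / (0.092431) = 0.15771.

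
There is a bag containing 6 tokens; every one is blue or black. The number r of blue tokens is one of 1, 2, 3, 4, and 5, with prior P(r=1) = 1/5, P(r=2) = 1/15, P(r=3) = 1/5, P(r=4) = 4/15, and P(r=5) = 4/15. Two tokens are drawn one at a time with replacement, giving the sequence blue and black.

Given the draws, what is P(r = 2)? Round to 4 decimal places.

0.0784

Under each hypothesis, the probability of the observed sequence is: P(data | r = 1) = (1/6)(5/6) = 5/36; P(data | r = 2) = (2/6)(4/6) = 2/9; P(data | r = 3) = (3/6)(3/6) = 1/4; P(data | r = 4) = (4/6)(2/6) = 2/9; P(data | r = 5) = (5/6)(1/6) = 5/36.
Weighting by the prior gives 1/5 · 5/36 = 1/36, 1/15 · 2/9 = 2/135, 1/5 · 1/4 = 1/20, 4/15 · 2/9 = 8/135, 4/15 · 5/36 = 1/27; with total 17/90.
By Bayes' rule, P(r = 2 | data) = (2/135) / (17/90) = 4/51.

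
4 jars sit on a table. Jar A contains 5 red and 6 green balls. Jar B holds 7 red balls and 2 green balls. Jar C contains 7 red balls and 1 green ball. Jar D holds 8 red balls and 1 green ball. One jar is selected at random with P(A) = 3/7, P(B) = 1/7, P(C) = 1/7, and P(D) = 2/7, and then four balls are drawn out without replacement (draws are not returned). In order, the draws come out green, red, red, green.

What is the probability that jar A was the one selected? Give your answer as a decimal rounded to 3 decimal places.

The likelihood of the observed sequence under each hypothesis: P(data | jar A) = (6/11)(5/10)(4/9)(5/8) = 0.075758; P(data | jar B) = (2/9)(7/8)(6/7)(1/6) = 0.027778; P(data | jar C) = (1/8)(7/7)(6/6)(0/5) = 0; P(data | jar D) = (1/9)(8/8)(7/7)(0/6) = 0.
The prior-weighted likelihoods are 3/7 · 0.075758 = 0.032468, 1/7 · 0.027778 = 0.0039683, 1/7 · 0 = 0, 2/7 · 0 = 0; these sum to 0.036436.
So P(jar A | data) = (0.032468) / (0.036436) = 0.89109.

0.891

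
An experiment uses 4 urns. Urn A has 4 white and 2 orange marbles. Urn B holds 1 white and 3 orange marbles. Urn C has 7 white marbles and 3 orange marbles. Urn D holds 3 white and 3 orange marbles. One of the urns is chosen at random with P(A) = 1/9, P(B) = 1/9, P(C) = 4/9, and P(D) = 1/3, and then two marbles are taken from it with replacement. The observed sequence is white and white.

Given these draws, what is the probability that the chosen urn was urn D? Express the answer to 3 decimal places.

0.233

Compute the likelihood of the observed sequence for each case: P(data | urn A) = (4/6)(4/6) = 0.44444; P(data | urn B) = (1/4)(1/4) = 0.0625; P(data | urn C) = (7/10)(7/10) = 0.49; P(data | urn D) = (3/6)(3/6) = 0.25.
Weighting by the prior gives 1/9 · 0.44444 = 0.049383, 1/9 · 0.0625 = 0.0069444, 4/9 · 0.49 = 0.21778, 1/3 · 0.25 = 0.083333; summing to 0.35744.
So P(urn D | data) = (0.083333) / (0.35744) = 0.23314.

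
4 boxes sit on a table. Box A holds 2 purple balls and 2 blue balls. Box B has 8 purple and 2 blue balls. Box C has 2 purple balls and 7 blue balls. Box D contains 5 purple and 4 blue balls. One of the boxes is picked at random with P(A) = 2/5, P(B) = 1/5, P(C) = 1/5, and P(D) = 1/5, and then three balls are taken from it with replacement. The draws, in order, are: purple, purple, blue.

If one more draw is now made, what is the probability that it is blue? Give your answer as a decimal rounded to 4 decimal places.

For each hypothesis, P(data | H) works out to: P(data | box A) = (2/4)(2/4)(2/4) = 0.125; P(data | box B) = (8/10)(8/10)(2/10) = 0.128; P(data | box C) = (2/9)(2/9)(7/9) = 0.038409; P(data | box D) = (5/9)(5/9)(4/9) = 0.13717.
The prior-weighted likelihoods are 2/5 · 0.125 = 0.05, 1/5 · 0.128 = 0.0256, 1/5 · 0.038409 = 0.0076818, 1/5 · 0.13717 = 0.027435; summing to 0.11072.
Dividing through by the total gives posterior P(box A | data) = 0.4516, P(box B | data) = 0.23122, P(box C | data) = 0.069382, P(box D | data) = 0.24779.
Averaging over the posterior, P(blue next | data) = (1/2)(0.4516) + (1/5)(0.23122) + (7/9)(0.069382) + (4/9)(0.24779) = 0.43614.

0.4361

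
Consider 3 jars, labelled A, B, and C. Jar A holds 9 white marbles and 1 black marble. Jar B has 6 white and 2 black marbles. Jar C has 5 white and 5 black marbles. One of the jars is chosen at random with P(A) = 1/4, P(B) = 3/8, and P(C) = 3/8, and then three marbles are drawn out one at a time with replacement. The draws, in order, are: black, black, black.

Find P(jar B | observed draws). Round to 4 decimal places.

For each hypothesis, P(data | H) works out to: P(data | jar A) = (1/10)(1/10)(1/10) = 0.001; P(data | jar B) = (2/8)(2/8)(2/8) = 0.015625; P(data | jar C) = (5/10)(5/10)(5/10) = 0.125.
Multiplying each by its prior: 1/4 · 0.001 = 0.00025, 3/8 · 0.015625 = 0.0058594, 3/8 · 0.125 = 0.046875; with total 0.052984.
Hence P(jar B | data) = (0.0058594) / (0.052984) = 0.11059.

0.1106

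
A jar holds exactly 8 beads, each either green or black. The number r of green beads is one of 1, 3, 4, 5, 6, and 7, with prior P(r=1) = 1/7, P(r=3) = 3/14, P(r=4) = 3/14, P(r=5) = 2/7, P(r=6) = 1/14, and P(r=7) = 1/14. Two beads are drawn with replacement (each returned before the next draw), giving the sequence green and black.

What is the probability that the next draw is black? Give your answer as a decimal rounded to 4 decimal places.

For each hypothesis, P(data | H) works out to: P(data | r = 1) = (1/8)(7/8) = 7/64; P(data | r = 3) = (3/8)(5/8) = 15/64; P(data | r = 4) = (4/8)(4/8) = 1/4; P(data | r = 5) = (5/8)(3/8) = 15/64; P(data | r = 6) = (6/8)(2/8) = 3/16; P(data | r = 7) = (7/8)(1/8) = 7/64.
The prior-weighted likelihoods are 1/7 · 7/64 = 1/64, 3/14 · 15/64 = 45/896, 3/14 · 1/4 = 3/56, 2/7 · 15/64 = 15/224, 1/14 · 3/16 = 3/224, 1/14 · 7/64 = 1/128; these sum to 93/448.
The posterior is then P(r = 1 | data) = 7/93, P(r = 3 | data) = 15/62, P(r = 4 | data) = 8/31, P(r = 5 | data) = 10/31, P(r = 6 | data) = 2/31, P(r = 7 | data) = 7/186.
Averaging over the posterior, P(black next | data) = (7/8)(7/93) + (5/8)(15/62) + (1/2)(8/31) + (3/8)(10/31) + (1/4)(2/31) + (1/8)(7/186) = 121/248.

0.4879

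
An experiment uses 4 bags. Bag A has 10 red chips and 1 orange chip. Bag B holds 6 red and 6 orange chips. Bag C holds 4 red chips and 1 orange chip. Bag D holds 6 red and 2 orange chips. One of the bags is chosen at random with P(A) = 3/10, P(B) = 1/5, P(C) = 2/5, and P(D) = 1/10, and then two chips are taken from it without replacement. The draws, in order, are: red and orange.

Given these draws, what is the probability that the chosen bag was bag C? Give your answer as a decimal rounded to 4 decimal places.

0.4366

Compute the likelihood of the observed sequence for each case: P(data | bag A) = (10/11)(1/10) = 0.090909; P(data | bag B) = (6/12)(6/11) = 0.27273; P(data | bag C) = (4/5)(1/4) = 0.2; P(data | bag D) = (6/8)(2/7) = 0.21429.
Weighting by the prior gives 3/10 · 0.090909 = 0.027273, 1/5 · 0.27273 = 0.054545, 2/5 · 0.2 = 0.08, 1/10 · 0.21429 = 0.021429; with total 0.18325.
So P(bag C | data) = (0.08) / (0.18325) = 0.43657.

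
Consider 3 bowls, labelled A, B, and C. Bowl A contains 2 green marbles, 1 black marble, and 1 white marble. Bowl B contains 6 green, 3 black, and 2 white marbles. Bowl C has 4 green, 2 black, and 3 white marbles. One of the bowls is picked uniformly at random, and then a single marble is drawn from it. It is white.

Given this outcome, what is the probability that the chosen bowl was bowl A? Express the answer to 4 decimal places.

0.3267

Under each hypothesis, the probability of this draw is: P(data | bowl A) = (1/4) = 1/4; P(data | bowl B) = (2/11) = 2/11; P(data | bowl C) = (3/9) = 1/3.
Multiplying each by its prior: 1/3 · 1/4 = 1/12, 1/3 · 2/11 = 2/33, 1/3 · 1/3 = 1/9; these sum to 101/396.
By Bayes' rule, P(bowl A | data) = (1/12) / (101/396) = 33/101.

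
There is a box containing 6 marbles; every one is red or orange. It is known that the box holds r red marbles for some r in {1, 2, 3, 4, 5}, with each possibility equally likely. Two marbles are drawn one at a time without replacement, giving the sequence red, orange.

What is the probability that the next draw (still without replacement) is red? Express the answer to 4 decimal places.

0.5000

The likelihood of the observed sequence under each hypothesis: P(data | r = 1) = (1/6)(5/5) = 1/6; P(data | r = 2) = (2/6)(4/5) = 4/15; P(data | r = 3) = (3/6)(3/5) = 3/10; P(data | r = 4) = (4/6)(2/5) = 4/15; P(data | r = 5) = (5/6)(1/5) = 1/6.
Multiplying each by its prior: 1/5 · 1/6 = 1/30, 1/5 · 4/15 = 4/75, 1/5 · 3/10 = 3/50, 1/5 · 4/15 = 4/75, 1/5 · 1/6 = 1/30; with total 7/30.
Normalising, the posterior is P(r = 1 | data) = 1/7, P(r = 2 | data) = 8/35, P(r = 3 | data) = 9/35, P(r = 4 | data) = 8/35, P(r = 5 | data) = 1/7.
The predictive probability is P(red next | data) = (0)(1/7) + (1/4)(8/35) + (1/2)(9/35) + (3/4)(8/35) + (1)(1/7) = 1/2.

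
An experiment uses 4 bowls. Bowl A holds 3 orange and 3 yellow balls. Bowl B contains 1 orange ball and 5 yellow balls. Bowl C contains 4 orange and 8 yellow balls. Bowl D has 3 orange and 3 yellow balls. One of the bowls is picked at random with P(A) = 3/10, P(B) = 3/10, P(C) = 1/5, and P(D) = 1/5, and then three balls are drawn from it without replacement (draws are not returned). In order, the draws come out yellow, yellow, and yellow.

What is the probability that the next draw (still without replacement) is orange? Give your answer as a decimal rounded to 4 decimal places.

Under each hypothesis, the probability of the observed sequence is: P(data | bowl A) = (3/6)(2/5)(1/4) = 0.05; P(data | bowl B) = (5/6)(4/5)(3/4) = 0.5; P(data | bowl C) = (8/12)(7/11)(6/10) = 0.25455; P(data | bowl D) = (3/6)(2/5)(1/4) = 0.05.
Weighting by the prior gives 3/10 · 0.05 = 0.015, 3/10 · 0.5 = 0.15, 1/5 · 0.25455 = 0.050909, 1/5 · 0.05 = 0.01; summing to 0.22591.
Normalising, the posterior is P(bowl A | data) = 0.066398, P(bowl B | data) = 0.66398, P(bowl C | data) = 0.22535, P(bowl D | data) = 0.044266.
Averaging over the posterior, P(orange next | data) = (1)(0.066398) + (1/3)(0.66398) + (4/9)(0.22535) + (1)(0.044266) = 0.43215.

0.4321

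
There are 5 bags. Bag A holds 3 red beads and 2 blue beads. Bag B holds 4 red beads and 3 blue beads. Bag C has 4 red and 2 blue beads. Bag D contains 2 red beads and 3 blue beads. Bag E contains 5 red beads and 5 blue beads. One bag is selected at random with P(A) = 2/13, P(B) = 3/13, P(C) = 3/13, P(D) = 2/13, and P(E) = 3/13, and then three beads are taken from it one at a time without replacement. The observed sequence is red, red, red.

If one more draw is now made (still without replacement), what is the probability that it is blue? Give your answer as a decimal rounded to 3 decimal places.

0.744

Compute the likelihood of the observed sequence for each case: P(data | bag A) = (3/5)(2/4)(1/3) = 1/10; P(data | bag B) = (4/7)(3/6)(2/5) = 4/35; P(data | bag C) = (4/6)(3/5)(2/4) = 1/5; P(data | bag D) = (2/5)(1/4)(0/3) = 0; P(data | bag E) = (5/10)(4/9)(3/8) = 1/12.
Multiplying each by its prior: 2/13 · 1/10 = 1/65, 3/13 · 4/35 = 12/455, 3/13 · 1/5 = 3/65, 2/13 · 0 = 0, 3/13 · 1/12 = 1/52; these sum to 3/28.
Dividing through by the total gives posterior P(bag A | data) = 28/195, P(bag B | data) = 16/65, P(bag C | data) = 28/65, P(bag D | data) = 0, P(bag E | data) = 7/39.
The predictive probability is P(blue next | data) = (1)(28/195) + (3/4)(16/65) + (2/3)(28/65) + (5/7)(7/39) = 29/39.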